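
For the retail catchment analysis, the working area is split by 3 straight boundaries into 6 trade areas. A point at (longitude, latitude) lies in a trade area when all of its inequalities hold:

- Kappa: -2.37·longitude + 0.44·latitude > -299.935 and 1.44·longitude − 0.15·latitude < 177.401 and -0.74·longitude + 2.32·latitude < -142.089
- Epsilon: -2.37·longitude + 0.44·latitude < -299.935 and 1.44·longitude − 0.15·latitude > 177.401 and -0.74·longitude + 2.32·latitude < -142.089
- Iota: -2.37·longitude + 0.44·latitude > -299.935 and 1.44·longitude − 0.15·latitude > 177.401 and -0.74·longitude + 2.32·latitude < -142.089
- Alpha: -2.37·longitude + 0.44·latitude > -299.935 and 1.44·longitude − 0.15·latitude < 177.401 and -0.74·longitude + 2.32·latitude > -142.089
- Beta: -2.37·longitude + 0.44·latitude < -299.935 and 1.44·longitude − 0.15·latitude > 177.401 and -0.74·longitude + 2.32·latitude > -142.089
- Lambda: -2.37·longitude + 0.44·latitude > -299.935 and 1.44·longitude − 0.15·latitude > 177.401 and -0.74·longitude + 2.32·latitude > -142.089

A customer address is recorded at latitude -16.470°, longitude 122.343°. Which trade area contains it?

-2.37·122.343 + 0.44·-16.470 = -297.200, which is > -299.935
1.44·122.343 − 0.15·-16.470 = 178.644, which is > 177.401
-0.74·122.343 + 2.32·-16.470 = -128.744, which is > -142.089
This sign pattern matches Lambda.

Lambda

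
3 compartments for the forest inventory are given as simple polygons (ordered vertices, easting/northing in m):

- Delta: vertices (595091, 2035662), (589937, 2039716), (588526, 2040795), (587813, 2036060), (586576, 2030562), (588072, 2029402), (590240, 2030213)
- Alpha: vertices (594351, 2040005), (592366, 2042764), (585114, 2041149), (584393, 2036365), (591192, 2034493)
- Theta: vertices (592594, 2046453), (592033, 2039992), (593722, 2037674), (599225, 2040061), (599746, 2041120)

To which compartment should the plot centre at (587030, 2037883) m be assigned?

Alpha

Cast a ray rightward from (587030, 2037883). For each polygon, the edges (by vertex number in listed order) whose endpoints lie on opposite sides of northing = 2037883, where each meets that height, and whether that is right or left of the point:
Delta: 1–2 at easting≈592267.4 (right), 3–4 at easting≈588087.5 (right) → 2 crossings.
Alpha: 3–4 at easting≈584621.8 (left), 5–1 at easting≈593134.9 (right) → 1 crossing.
Theta: 2–3 at easting≈593569.7 (right), 3–4 at easting≈594203.8 (right) → 2 crossings.
Only Alpha has an odd count, so the point is inside Alpha.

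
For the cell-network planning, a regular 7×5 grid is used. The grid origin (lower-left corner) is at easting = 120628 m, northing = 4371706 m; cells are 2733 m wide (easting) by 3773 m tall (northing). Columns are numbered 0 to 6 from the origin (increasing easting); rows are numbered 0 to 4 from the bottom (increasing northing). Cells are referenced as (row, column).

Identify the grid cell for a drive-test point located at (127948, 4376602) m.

Column index: ⌊(127948 − 120628) / 2733⌋ = ⌊2.678⌋ = 2
Row offset from origin: ⌊(4376602 − 4371706) / 3773⌋ = ⌊1.298⌋ = 1 → row 1

(1, 2)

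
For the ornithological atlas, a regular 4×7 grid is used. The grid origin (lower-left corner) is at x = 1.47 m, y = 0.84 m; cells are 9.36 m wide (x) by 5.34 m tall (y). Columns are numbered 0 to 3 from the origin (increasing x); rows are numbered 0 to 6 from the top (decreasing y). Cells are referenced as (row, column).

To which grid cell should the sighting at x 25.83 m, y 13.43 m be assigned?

Column index: ⌊(25.83 − 1.47) / 9.36⌋ = ⌊2.603⌋ = 2
Row offset from origin: ⌊(13.43 − 0.84) / 5.34⌋ = ⌊2.358⌋ = 2 → row 4 (counted from top)

(4, 2)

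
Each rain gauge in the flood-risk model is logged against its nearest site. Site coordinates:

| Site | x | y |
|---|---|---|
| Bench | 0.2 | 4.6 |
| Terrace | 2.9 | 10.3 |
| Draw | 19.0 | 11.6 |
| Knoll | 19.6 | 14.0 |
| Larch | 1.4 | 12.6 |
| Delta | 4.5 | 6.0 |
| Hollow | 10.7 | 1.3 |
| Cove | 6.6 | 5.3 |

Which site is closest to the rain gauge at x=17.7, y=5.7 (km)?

Draw

Squared distances to each site:
Bench: 307.460; Terrace: 240.200; Draw: 36.500; Knoll: 72.500; Larch: 313.300; Delta: 174.330; Hollow: 68.360; Cove: 123.370.
Minimum at Draw.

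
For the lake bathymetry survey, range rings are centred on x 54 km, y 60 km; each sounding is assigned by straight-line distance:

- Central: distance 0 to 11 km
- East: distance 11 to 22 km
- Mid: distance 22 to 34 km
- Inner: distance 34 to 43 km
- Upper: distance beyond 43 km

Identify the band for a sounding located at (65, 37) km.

Distance = √((65−54)² + (37−60)²) = √(121.000 + 529.000) = 25.495 km.
22 ≤ 25.495 < 34 → Mid.

Mid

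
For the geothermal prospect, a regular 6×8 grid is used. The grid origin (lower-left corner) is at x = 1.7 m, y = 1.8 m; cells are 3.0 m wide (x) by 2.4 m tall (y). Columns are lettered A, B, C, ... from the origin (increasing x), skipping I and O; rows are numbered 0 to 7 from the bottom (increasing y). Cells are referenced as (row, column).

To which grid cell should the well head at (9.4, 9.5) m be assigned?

(3, C)

Column index: ⌊(9.4 − 1.7) / 3.0⌋ = ⌊2.567⌋ = 2 → column C
Row offset from origin: ⌊(9.5 − 1.8) / 2.4⌋ = ⌊3.208⌋ = 3 → row 3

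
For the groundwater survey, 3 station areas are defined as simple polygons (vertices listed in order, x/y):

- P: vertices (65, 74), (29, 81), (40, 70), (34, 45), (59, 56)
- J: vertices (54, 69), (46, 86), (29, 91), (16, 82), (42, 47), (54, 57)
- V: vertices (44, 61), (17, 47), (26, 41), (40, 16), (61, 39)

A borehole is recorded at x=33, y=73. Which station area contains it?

J

Cast a ray rightward from (33, 73). For each polygon, the edges (by vertex number in listed order) whose endpoints lie on opposite sides of y = 73, where each meets that height, and whether that is right or left of the point:
P: 2–3 at x≈37.0 (right), 5–1 at x≈64.7 (right) → 2 crossings.
J: 1–2 at x≈52.1 (right), 4–5 at x≈22.7 (left) → 1 crossing.
V: no edge straddles that height → 0 crossings.
Only J has an odd count, so the point is inside J.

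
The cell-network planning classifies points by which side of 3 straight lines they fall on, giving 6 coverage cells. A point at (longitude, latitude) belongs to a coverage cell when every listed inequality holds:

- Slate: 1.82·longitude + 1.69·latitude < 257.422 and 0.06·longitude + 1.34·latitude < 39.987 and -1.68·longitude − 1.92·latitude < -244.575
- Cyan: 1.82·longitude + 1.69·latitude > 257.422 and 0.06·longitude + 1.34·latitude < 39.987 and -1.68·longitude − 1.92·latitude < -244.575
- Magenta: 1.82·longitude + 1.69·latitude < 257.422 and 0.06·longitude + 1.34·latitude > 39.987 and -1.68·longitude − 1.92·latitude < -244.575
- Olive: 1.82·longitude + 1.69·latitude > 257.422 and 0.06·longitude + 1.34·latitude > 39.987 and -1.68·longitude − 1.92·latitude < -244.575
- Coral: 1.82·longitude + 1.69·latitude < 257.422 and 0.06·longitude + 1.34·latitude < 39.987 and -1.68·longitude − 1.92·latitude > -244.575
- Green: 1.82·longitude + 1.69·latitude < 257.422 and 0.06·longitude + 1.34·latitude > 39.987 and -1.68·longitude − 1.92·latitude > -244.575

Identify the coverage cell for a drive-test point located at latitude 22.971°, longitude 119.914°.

Slate

1.82·119.914 + 1.69·22.971 = 257.064, which is < 257.422
0.06·119.914 + 1.34·22.971 = 37.976, which is < 39.987
-1.68·119.914 − 1.92·22.971 = -245.560, which is < -244.575
This sign pattern matches Slate.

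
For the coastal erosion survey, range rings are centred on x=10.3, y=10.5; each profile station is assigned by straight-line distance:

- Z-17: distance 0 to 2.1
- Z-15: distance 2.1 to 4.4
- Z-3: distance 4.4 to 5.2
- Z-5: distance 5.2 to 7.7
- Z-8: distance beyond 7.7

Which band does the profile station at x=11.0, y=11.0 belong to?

Z-17

Distance = √((11.0−10.3)² + (11.0−10.5)²) = √(0.490 + 0.250) = 0.860.
0 ≤ 0.860 < 2.1 → Z-17.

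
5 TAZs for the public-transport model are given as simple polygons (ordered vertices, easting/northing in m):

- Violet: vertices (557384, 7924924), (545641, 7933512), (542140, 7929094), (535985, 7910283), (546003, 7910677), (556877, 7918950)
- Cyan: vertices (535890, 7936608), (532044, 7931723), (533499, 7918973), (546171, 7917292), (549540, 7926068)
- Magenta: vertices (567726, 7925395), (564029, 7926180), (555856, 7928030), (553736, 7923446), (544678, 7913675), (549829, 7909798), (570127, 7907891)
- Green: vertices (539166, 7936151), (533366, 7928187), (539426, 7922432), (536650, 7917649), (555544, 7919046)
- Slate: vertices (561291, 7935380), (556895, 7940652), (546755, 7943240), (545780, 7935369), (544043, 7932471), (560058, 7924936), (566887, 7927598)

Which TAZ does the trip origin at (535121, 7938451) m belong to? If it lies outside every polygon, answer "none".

none

Cast a ray rightward from (535121, 7938451). For each polygon, the edges (by vertex number in listed order) whose endpoints lie on opposite sides of northing = 7938451, where each meets that height, and whether that is right or left of the point:
Violet: no edge straddles that height → 0 crossings.
Cyan: no edge straddles that height → 0 crossings.
Magenta: no edge straddles that height → 0 crossings.
Green: no edge straddles that height → 0 crossings.
Slate: 1–2 at easting≈558730.3 (right), 3–4 at easting≈546161.8 (right) → 2 crossings.
All counts are even, so the point lies outside every listed polygon.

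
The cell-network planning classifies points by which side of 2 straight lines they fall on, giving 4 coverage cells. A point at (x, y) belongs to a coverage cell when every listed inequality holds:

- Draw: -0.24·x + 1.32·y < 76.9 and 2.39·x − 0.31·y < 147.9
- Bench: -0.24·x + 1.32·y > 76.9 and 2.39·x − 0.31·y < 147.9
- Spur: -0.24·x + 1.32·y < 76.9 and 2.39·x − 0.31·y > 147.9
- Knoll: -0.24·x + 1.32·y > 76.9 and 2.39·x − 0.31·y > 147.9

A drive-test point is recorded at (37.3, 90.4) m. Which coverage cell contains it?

-0.24·37.3 + 1.32·90.4 = 110.376, which is > 76.9
2.39·37.3 − 0.31·90.4 = 61.123, which is < 147.9
This sign pattern matches Bench.

Bench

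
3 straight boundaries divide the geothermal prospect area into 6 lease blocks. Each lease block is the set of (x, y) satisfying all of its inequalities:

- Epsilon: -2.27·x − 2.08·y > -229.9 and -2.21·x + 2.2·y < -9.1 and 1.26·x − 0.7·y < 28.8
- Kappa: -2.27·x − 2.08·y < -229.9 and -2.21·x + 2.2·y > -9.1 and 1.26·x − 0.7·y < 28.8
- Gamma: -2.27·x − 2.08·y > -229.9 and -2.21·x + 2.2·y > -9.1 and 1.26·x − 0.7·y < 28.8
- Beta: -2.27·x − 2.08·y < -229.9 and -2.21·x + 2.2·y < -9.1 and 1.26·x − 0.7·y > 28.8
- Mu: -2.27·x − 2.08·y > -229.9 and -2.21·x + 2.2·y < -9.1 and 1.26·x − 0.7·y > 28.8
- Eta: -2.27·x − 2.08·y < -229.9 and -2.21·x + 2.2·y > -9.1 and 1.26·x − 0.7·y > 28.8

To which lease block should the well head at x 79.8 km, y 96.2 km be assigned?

-2.27·79.8 − 2.08·96.2 = -381.242, which is < -229.9
-2.21·79.8 + 2.2·96.2 = 35.282, which is > -9.1
1.26·79.8 − 0.7·96.2 = 33.208, which is > 28.8
This sign pattern matches Eta.

Eta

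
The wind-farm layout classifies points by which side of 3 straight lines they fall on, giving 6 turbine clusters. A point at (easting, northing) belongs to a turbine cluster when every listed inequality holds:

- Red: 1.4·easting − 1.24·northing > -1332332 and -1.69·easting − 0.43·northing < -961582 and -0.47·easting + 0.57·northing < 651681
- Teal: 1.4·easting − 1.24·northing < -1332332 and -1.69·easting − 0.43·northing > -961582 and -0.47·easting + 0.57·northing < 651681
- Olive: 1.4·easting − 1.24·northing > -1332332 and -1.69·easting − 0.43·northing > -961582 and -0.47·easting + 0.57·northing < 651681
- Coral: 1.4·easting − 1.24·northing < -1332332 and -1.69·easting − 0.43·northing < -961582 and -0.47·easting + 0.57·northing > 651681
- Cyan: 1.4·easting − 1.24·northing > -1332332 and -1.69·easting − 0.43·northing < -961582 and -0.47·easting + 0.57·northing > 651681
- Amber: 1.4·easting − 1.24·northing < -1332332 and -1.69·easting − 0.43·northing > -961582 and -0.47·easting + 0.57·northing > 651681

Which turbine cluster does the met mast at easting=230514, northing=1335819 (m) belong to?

Coral

1.4·230514 − 1.24·1335819 = -1333695.960, which is < -1332332
-1.69·230514 − 0.43·1335819 = -963970.830, which is < -961582
-0.47·230514 + 0.57·1335819 = 653075.250, which is > 651681
This sign pattern matches Coral.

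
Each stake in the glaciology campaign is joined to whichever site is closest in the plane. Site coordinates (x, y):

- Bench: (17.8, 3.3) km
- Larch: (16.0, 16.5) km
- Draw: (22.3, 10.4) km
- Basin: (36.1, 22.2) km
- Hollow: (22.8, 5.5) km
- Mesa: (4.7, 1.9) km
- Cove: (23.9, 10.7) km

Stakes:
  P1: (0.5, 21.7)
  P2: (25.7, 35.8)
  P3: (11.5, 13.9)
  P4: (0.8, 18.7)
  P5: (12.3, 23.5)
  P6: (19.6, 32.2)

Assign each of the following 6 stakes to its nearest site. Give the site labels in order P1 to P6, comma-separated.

Larch, Basin, Larch, Larch, Larch, Larch

P1 → Larch (d²=267.29)
P2 → Basin (d²=293.12)
P3 → Larch (d²=27.01)
P4 → Larch (d²=235.88)
P5 → Larch (d²=62.69)
P6 → Larch (d²=259.45)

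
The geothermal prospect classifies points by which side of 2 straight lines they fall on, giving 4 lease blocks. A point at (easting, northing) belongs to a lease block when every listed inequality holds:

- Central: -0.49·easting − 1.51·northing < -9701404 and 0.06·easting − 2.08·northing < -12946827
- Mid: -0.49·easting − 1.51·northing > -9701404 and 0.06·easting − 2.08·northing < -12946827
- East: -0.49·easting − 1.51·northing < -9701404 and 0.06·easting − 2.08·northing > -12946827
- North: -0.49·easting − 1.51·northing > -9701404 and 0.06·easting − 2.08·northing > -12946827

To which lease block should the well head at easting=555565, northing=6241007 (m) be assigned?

-0.49·555565 − 1.51·6241007 = -9696147.420, which is > -9701404
0.06·555565 − 2.08·6241007 = -12947960.660, which is < -12946827
This sign pattern matches Mid.

Mid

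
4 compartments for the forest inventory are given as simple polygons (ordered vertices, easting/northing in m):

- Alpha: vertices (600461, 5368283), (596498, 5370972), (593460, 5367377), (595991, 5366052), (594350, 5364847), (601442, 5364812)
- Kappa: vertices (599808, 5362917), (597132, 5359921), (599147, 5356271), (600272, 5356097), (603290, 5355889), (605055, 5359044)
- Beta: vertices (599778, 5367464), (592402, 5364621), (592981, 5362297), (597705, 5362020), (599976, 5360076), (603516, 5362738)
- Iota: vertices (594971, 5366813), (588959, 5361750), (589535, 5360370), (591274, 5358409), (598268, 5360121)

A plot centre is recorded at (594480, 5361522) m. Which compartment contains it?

Cast a ray rightward from (594480, 5361522). For each polygon, the edges (by vertex number in listed order) whose endpoints lie on opposite sides of northing = 5361522, where each meets that height, and whether that is right or left of the point:
Alpha: no edge straddles that height → 0 crossings.
Kappa: 1–2 at easting≈598562.0 (right), 6–1 at easting≈601697.9 (right) → 2 crossings.
Beta: 4–5 at easting≈598286.8 (right), 5–6 at easting≈601898.9 (right) → 2 crossings.
Iota: 2–3 at easting≈589054.2 (left), 5–1 at easting≈597577.8 (right) → 1 crossing.
Only Iota has an odd count, so the point is inside Iota.

Iota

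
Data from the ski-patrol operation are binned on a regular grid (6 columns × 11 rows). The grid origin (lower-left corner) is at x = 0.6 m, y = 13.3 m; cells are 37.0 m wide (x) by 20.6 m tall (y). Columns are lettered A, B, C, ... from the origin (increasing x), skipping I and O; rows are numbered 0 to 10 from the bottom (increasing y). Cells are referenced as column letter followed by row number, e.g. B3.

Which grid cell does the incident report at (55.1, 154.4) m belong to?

B6

Column index: ⌊(55.1 − 0.6) / 37.0⌋ = ⌊1.473⌋ = 1 → column B
Row offset from origin: ⌊(154.4 − 13.3) / 20.6⌋ = ⌊6.850⌋ = 6 → row 6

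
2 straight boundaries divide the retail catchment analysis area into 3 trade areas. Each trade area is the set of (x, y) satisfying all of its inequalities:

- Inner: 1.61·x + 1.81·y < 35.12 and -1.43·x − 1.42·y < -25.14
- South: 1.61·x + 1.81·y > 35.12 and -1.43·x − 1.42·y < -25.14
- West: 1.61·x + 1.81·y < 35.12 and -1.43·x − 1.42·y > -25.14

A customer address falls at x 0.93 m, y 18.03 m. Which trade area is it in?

Inner

1.61·0.93 + 1.81·18.03 = 34.132, which is < 35.12
-1.43·0.93 − 1.42·18.03 = -26.932, which is < -25.14
This sign pattern matches Inner.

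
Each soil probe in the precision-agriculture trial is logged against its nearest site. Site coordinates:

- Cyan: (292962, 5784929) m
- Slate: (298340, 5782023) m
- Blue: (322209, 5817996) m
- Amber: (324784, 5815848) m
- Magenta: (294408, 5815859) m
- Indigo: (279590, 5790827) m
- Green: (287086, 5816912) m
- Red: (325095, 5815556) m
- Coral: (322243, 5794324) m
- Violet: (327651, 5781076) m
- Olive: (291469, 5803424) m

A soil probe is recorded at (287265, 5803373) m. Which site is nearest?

Squared distances to each site:
Cyan: 372636945.000; Slate: 578478125.000; Blue: 1434915265.000; Amber: 1563300986.000; Magenta: 206922645.000; Indigo: 216307741.000; Green: 183336562.000; Red: 1579534389.000; Coral: 1305344885.000; Violet: 2128185205.000; Olive: 17676217.000.
Minimum at Olive.

Olive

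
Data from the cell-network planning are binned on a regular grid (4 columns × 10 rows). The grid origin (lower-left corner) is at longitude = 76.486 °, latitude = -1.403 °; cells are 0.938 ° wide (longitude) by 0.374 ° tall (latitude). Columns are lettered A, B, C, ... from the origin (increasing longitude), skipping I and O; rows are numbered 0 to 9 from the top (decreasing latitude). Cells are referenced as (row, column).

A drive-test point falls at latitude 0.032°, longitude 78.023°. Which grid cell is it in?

Column index: ⌊(78.023 − 76.486) / 0.938⌋ = ⌊1.639⌋ = 1 → column B
Row offset from origin: ⌊(0.032 − -1.403) / 0.374⌋ = ⌊3.837⌋ = 3 → row 6 (counted from top)

(6, B)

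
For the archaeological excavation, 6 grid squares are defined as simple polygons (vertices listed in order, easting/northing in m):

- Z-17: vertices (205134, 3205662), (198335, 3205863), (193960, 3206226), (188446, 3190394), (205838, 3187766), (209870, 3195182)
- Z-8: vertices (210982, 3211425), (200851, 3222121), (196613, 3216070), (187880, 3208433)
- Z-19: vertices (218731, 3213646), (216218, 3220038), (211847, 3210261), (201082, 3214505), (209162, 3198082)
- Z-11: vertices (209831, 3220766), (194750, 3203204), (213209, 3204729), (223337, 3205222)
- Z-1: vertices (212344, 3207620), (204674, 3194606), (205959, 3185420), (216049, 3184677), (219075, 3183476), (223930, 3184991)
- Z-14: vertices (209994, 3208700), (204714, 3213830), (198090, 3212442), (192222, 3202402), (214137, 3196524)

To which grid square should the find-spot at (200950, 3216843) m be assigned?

Cast a ray rightward from (200950, 3216843). For each polygon, the edges (by vertex number in listed order) whose endpoints lie on opposite sides of northing = 3216843, where each meets that height, and whether that is right or left of the point:
Z-17: no edge straddles that height → 0 crossings.
Z-8: 1–2 at easting≈205850.2 (right), 2–3 at easting≈197154.4 (left) → 1 crossing.
Z-19: 1–2 at easting≈217474.1 (right), 2–3 at easting≈214789.6 (right) → 2 crossings.
Z-11: 1–2 at easting≈206462.2 (right), 4–1 at easting≈213239.6 (right) → 2 crossings.
Z-1: no edge straddles that height → 0 crossings.
Z-14: no edge straddles that height → 0 crossings.
Only Z-8 has an odd count, so the point is inside Z-8.

Z-8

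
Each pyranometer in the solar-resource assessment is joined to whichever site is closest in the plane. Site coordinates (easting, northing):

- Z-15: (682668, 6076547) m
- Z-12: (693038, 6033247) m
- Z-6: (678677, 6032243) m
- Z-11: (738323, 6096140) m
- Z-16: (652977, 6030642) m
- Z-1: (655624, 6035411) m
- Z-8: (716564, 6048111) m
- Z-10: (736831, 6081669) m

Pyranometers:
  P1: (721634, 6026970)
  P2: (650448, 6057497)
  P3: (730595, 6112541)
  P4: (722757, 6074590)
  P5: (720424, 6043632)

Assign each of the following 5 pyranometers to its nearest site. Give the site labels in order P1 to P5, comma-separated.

P1 → Z-8 (d²=472646781.00)
P2 → Z-1 (d²=514582372.00)
P3 → Z-11 (d²=328714785.00)
P4 → Z-10 (d²=248189717.00)
P5 → Z-8 (d²=34961041.00)

Z-8, Z-1, Z-11, Z-10, Z-8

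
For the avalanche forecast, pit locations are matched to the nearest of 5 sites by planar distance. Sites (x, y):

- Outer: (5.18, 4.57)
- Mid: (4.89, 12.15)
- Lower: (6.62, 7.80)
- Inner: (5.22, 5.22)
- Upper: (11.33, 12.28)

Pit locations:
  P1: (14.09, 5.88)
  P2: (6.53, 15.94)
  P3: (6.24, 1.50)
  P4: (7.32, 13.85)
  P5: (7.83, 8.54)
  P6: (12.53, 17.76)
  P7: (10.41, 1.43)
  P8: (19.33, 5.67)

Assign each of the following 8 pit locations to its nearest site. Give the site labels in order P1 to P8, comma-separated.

Upper, Mid, Outer, Mid, Lower, Upper, Outer, Upper

P1 → Upper (d²=48.58)
P2 → Mid (d²=17.05)
P3 → Outer (d²=10.55)
P4 → Mid (d²=8.79)
P5 → Lower (d²=2.01)
P6 → Upper (d²=31.47)
P7 → Outer (d²=37.21)
P8 → Upper (d²=107.69)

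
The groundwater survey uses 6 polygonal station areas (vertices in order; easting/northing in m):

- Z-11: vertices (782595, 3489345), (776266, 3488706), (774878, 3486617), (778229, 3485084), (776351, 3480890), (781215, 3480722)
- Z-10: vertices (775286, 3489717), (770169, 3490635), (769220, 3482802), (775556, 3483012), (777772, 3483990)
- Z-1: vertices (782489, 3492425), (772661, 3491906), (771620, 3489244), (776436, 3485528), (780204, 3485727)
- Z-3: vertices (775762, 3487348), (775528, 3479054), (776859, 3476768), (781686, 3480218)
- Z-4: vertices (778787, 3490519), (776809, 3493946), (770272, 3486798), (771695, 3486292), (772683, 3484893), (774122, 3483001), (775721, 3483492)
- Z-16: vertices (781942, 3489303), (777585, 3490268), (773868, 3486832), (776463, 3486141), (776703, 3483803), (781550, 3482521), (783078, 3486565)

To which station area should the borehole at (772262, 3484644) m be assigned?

Cast a ray rightward from (772262, 3484644). For each polygon, the edges (by vertex number in listed order) whose endpoints lie on opposite sides of northing = 3484644, where each meets that height, and whether that is right or left of the point:
Z-11: 4–5 at easting≈778032.0 (right), 6–1 at easting≈781842.7 (right) → 2 crossings.
Z-10: 2–3 at easting≈769443.2 (left), 5–1 at easting≈777488.1 (right) → 1 crossing.
Z-1: no edge straddles that height → 0 crossings.
Z-3: 1–2 at easting≈775685.7 (right), 4–1 at easting≈778008.6 (right) → 2 crossings.
Z-4: 5–6 at easting≈772872.4 (right), 7–1 at easting≈776223.6 (right) → 2 crossings.
Z-16: 4–5 at easting≈776616.7 (right), 6–7 at easting≈782352.2 (right) → 2 crossings.
Only Z-10 has an odd count, so the point is inside Z-10.

Z-10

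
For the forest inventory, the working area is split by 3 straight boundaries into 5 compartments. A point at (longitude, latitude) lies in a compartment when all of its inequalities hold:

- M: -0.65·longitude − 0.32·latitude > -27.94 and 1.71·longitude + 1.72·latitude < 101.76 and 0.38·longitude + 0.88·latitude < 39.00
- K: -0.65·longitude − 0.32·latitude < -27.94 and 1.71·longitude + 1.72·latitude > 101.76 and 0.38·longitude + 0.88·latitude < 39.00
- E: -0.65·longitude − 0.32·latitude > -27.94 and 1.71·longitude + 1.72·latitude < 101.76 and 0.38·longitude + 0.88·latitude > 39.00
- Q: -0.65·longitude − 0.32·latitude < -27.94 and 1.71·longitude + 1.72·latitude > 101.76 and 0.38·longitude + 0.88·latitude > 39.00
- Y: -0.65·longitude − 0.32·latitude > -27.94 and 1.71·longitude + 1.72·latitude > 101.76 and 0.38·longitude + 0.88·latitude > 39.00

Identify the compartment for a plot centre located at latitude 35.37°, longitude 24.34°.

Y

-0.65·24.34 − 0.32·35.37 = -27.139, which is > -27.94
1.71·24.34 + 1.72·35.37 = 102.458, which is > 101.76
0.38·24.34 + 0.88·35.37 = 40.375, which is > 39.00
This sign pattern matches Y.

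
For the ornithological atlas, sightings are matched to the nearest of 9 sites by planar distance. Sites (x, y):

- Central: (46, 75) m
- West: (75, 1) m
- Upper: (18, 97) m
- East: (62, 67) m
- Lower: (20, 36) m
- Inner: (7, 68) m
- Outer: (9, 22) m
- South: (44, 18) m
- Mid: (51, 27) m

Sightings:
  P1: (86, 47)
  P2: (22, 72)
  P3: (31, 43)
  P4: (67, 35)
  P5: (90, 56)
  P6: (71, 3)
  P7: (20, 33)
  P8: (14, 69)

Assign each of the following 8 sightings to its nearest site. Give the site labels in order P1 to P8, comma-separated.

East, Inner, Lower, Mid, East, West, Lower, Inner

P1 → East (d²=976.00)
P2 → Inner (d²=241.00)
P3 → Lower (d²=170.00)
P4 → Mid (d²=320.00)
P5 → East (d²=905.00)
P6 → West (d²=20.00)
P7 → Lower (d²=9.00)
P8 → Inner (d²=50.00)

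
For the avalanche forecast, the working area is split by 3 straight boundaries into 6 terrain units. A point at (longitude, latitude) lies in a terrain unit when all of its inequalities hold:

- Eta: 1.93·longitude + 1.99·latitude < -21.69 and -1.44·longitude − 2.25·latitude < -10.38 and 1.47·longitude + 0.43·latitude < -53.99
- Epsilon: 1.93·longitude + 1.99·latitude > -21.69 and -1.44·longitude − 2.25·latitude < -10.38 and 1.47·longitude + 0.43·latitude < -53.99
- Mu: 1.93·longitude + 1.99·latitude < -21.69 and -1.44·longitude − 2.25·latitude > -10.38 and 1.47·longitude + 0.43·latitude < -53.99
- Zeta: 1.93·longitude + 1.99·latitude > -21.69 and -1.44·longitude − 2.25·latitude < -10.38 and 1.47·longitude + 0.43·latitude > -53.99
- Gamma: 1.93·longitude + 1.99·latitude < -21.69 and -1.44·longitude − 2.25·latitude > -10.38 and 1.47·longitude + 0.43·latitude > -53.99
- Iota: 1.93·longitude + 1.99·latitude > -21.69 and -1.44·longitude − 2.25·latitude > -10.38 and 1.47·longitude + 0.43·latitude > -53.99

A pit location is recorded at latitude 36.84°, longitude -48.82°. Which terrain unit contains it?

Epsilon

1.93·-48.82 + 1.99·36.84 = -20.911, which is > -21.69
-1.44·-48.82 − 2.25·36.84 = -12.589, which is < -10.38
1.47·-48.82 + 0.43·36.84 = -55.924, which is < -53.99
This sign pattern matches Epsilon.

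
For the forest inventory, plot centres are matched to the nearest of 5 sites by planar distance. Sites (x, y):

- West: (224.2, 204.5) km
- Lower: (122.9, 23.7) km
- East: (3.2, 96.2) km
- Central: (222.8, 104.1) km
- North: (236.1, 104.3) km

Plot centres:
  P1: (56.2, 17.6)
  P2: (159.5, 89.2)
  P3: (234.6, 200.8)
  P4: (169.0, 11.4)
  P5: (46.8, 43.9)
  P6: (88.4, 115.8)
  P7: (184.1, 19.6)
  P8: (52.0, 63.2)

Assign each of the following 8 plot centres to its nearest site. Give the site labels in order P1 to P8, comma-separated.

Lower, Central, West, Lower, East, East, Lower, East

P1 → Lower (d²=4486.10)
P2 → Central (d²=4228.90)
P3 → West (d²=121.85)
P4 → Lower (d²=2276.50)
P5 → East (d²=4636.25)
P6 → East (d²=7643.20)
P7 → Lower (d²=3762.25)
P8 → East (d²=3470.44)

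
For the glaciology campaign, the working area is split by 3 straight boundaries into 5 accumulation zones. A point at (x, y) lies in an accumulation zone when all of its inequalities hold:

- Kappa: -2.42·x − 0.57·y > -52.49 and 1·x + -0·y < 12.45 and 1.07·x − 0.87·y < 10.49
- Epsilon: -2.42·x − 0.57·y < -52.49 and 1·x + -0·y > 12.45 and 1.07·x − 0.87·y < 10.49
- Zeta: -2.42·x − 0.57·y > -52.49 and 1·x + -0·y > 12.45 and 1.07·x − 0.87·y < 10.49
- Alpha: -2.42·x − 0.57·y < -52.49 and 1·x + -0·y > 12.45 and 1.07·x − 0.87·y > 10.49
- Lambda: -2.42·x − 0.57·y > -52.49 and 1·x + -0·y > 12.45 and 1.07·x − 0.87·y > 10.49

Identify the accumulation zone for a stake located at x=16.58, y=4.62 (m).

Lambda

-2.42·16.58 − 0.57·4.62 = -42.757, which is > -52.49
1·16.58 + -0·4.62 = 16.580, which is > 12.45
1.07·16.58 − 0.87·4.62 = 13.721, which is > 10.49
This sign pattern matches Lambda.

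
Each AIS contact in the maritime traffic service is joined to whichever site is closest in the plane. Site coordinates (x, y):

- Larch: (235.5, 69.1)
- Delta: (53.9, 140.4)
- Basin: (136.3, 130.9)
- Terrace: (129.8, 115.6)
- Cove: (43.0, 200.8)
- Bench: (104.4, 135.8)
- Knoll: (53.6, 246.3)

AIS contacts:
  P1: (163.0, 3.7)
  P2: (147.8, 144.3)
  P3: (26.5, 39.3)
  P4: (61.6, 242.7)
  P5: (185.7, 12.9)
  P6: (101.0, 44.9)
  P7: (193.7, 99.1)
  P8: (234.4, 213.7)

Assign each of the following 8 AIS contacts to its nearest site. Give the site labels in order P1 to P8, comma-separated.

P1 → Larch (d²=9533.41)
P2 → Basin (d²=311.81)
P3 → Delta (d²=10971.97)
P4 → Knoll (d²=76.96)
P5 → Larch (d²=5638.48)
P6 → Terrace (d²=5827.93)
P7 → Larch (d²=2647.24)
P8 → Basin (d²=16479.45)

Larch, Basin, Delta, Knoll, Larch, Terrace, Larch, Basin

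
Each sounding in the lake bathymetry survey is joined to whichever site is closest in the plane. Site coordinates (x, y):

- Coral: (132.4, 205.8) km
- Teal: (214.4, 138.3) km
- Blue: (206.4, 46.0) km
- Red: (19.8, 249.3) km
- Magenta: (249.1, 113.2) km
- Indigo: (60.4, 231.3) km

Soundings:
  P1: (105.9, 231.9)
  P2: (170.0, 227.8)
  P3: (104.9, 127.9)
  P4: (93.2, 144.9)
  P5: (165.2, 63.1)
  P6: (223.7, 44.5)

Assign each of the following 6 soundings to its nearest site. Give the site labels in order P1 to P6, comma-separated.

Coral, Coral, Coral, Coral, Blue, Blue

P1 → Coral (d²=1383.46)
P2 → Coral (d²=1897.76)
P3 → Coral (d²=6824.66)
P4 → Coral (d²=5245.45)
P5 → Blue (d²=1989.85)
P6 → Blue (d²=301.54)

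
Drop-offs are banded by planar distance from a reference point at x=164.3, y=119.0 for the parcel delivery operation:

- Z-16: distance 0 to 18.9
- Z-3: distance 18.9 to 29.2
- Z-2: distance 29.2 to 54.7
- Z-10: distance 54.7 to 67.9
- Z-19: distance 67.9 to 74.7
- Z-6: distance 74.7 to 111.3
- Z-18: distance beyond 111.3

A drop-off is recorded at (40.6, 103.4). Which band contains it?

Distance = √((40.6−164.3)² + (103.4−119.0)²) = √(15301.690 + 243.360) = 124.680.
111.3 ≤ 124.680 < ∞ → Z-18.

Z-18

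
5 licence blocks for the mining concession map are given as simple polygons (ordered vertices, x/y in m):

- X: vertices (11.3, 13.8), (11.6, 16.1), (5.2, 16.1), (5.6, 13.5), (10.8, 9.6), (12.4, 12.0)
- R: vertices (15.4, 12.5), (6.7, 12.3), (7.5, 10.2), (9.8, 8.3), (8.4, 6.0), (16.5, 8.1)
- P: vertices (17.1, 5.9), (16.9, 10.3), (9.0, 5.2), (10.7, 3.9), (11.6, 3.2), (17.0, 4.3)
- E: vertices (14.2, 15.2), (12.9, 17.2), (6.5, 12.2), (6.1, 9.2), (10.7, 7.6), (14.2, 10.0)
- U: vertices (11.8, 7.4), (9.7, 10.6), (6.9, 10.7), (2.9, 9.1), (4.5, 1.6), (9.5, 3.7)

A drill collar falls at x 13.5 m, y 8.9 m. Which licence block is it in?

R

Cast a ray rightward from (13.5, 8.9). For each polygon, the edges (by vertex number in listed order) whose endpoints lie on opposite sides of y = 8.9, where each meets that height, and whether that is right or left of the point:
X: no edge straddles that height → 0 crossings.
R: 3–4 at x≈9.07 (left), 6–1 at x≈16.30 (right) → 1 crossing.
P: 1–2 at x≈16.96 (right), 2–3 at x≈14.73 (right) → 2 crossings.
E: 4–5 at x≈6.96 (left), 5–6 at x≈12.60 (left) → 0 crossings.
U: 1–2 at x≈10.82 (left), 4–5 at x≈2.94 (left) → 0 crossings.
Only R has an odd count, so the point is inside R.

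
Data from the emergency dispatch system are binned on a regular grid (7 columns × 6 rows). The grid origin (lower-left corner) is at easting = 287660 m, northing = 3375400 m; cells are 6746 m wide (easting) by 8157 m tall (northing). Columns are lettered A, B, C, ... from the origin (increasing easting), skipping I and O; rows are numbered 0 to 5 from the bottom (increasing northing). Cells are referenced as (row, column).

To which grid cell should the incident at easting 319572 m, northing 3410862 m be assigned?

Column index: ⌊(319572 − 287660) / 6746⌋ = ⌊4.731⌋ = 4 → column E
Row offset from origin: ⌊(3410862 − 3375400) / 8157⌋ = ⌊4.347⌋ = 4 → row 4

(4, E)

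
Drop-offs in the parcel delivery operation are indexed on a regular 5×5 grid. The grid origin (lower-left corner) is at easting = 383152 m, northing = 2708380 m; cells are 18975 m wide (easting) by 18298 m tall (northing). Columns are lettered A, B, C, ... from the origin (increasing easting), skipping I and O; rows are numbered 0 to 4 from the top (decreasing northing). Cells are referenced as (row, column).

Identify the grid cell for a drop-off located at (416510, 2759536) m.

(2, B)

Column index: ⌊(416510 − 383152) / 18975⌋ = ⌊1.758⌋ = 1 → column B
Row offset from origin: ⌊(2759536 − 2708380) / 18298⌋ = ⌊2.796⌋ = 2 → row 2 (counted from top)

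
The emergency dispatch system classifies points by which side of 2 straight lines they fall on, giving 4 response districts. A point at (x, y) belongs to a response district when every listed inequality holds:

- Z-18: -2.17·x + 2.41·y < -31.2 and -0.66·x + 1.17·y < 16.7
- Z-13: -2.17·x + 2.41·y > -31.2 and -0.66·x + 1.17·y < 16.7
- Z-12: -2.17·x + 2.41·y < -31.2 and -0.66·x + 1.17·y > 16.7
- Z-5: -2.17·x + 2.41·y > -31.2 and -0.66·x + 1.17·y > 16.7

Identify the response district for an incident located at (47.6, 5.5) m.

-2.17·47.6 + 2.41·5.5 = -90.037, which is < -31.2
-0.66·47.6 + 1.17·5.5 = -24.981, which is < 16.7
This sign pattern matches Z-18.

Z-18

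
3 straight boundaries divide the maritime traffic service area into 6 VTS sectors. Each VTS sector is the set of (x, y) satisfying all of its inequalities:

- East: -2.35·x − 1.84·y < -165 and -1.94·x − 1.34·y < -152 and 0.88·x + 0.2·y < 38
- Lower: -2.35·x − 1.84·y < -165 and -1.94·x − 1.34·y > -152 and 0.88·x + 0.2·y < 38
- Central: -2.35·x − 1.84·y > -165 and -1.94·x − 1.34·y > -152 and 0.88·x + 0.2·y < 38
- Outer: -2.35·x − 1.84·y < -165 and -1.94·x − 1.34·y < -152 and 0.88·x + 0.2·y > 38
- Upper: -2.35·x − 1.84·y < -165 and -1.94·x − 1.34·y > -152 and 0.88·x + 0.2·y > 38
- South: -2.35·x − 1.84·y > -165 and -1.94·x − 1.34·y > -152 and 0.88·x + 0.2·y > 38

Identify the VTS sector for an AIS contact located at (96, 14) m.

Outer

-2.35·96 − 1.84·14 = -251.360, which is < -165
-1.94·96 − 1.34·14 = -205.000, which is < -152
0.88·96 + 0.2·14 = 87.280, which is > 38
This sign pattern matches Outer.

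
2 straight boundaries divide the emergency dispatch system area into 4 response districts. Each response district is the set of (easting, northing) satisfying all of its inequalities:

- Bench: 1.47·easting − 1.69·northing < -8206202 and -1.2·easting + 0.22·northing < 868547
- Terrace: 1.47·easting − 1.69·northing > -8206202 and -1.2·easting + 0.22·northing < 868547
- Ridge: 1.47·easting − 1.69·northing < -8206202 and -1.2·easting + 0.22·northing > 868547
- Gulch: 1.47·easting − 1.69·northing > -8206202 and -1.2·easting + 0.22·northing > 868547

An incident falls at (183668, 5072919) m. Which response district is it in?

Ridge

1.47·183668 − 1.69·5072919 = -8303241.150, which is < -8206202
-1.2·183668 + 0.22·5072919 = 895640.580, which is > 868547
This sign pattern matches Ridge.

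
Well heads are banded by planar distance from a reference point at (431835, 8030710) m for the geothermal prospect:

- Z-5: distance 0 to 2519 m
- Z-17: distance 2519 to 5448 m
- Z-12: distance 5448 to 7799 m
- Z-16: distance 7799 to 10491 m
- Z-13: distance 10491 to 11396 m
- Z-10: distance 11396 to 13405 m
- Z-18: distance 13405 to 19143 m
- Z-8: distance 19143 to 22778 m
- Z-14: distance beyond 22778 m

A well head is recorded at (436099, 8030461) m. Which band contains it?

Distance = √((436099−431835)² + (8030461−8030710)²) = √(18181696.000 + 62001.000) = 4271.264 m.
2519 ≤ 4271.264 < 5448 → Z-17.

Z-17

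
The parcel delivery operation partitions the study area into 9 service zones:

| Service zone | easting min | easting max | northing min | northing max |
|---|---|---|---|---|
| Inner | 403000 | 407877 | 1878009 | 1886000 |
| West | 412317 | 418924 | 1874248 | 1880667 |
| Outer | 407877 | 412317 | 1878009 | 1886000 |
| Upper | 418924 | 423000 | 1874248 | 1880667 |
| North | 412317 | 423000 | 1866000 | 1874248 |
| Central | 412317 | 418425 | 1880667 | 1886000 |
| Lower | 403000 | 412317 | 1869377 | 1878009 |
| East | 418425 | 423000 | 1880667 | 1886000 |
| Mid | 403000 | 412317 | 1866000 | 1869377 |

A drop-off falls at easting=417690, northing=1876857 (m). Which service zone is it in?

West

The point has easting = 417690 and northing = 1876857.
Only West satisfies 412317 ≤ easting ≤ 418924 and 1874248 ≤ northing ≤ 1880667.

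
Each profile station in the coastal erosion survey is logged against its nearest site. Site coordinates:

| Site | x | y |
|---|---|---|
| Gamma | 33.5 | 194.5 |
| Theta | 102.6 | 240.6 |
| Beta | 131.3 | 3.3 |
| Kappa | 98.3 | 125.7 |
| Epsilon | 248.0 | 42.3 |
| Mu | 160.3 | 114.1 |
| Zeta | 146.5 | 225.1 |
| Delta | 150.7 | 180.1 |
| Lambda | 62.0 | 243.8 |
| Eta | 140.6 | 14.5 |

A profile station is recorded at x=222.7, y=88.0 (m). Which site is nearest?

Squared distances to each site:
Gamma: 47138.890; Theta: 37710.770; Beta: 15528.050; Kappa: 16896.650; Epsilon: 2728.580; Mu: 4574.970; Zeta: 24602.850; Delta: 13666.410; Lambda: 50098.130; Eta: 12142.660.
Minimum at Epsilon.

Epsilon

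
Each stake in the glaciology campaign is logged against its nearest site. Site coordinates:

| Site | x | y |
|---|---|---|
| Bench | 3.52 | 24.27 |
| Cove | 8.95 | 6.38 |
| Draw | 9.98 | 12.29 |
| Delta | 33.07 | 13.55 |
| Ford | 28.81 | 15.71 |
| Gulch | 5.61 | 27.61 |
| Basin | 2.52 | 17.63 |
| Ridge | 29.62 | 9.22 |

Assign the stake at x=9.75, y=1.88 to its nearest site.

Cove

Squared distances to each site:
Bench: 540.125; Cove: 20.890; Draw: 108.421; Delta: 680.011; Ford: 554.553; Gulch: 679.173; Basin: 300.335; Ridge: 448.693.
Minimum at Cove.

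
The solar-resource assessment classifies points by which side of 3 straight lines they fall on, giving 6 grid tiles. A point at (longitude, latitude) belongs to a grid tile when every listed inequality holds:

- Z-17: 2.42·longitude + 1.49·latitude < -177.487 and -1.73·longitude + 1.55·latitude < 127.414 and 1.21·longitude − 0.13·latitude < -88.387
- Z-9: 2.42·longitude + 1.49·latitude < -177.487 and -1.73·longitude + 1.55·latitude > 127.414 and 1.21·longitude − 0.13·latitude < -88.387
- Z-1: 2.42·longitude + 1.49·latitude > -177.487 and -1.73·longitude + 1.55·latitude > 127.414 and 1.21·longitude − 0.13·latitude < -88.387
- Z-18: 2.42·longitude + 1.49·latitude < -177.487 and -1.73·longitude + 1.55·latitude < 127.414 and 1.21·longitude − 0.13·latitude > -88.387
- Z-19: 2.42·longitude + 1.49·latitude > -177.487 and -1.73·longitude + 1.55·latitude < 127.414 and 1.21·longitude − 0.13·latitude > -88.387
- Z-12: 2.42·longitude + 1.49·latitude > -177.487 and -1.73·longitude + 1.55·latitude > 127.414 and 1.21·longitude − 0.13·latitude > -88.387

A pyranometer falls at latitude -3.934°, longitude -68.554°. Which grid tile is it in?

Z-19

2.42·-68.554 + 1.49·-3.934 = -171.762, which is > -177.487
-1.73·-68.554 + 1.55·-3.934 = 112.501, which is < 127.414
1.21·-68.554 − 0.13·-3.934 = -82.439, which is > -88.387
This sign pattern matches Z-19.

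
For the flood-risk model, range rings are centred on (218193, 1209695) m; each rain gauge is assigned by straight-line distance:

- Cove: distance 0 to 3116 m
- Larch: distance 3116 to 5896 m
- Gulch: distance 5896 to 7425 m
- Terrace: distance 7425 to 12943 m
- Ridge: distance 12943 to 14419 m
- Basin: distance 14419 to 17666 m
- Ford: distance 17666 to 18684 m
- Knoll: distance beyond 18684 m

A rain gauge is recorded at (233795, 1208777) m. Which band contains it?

Distance = √((233795−218193)² + (1208777−1209695)²) = √(243422404.000 + 842724.000) = 15628.984 m.
14419 ≤ 15628.984 < 17666 → Basin.

Basin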